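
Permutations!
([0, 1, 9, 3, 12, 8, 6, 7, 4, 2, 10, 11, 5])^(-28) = (12)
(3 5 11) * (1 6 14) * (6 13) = (1 13 6 14)(3 5 11) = [0, 13, 2, 5, 4, 11, 14, 7, 8, 9, 10, 3, 12, 6, 1]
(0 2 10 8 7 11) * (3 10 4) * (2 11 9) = (0 11)(2 4 3 10 8 7 9) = [11, 1, 4, 10, 3, 5, 6, 9, 7, 2, 8, 0]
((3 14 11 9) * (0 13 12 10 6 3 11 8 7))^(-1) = ((0 13 12 10 6 3 14 8 7)(9 11))^(-1) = (0 7 8 14 3 6 10 12 13)(9 11)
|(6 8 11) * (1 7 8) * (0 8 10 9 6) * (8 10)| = |(0 10 9 6 1 7 8 11)| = 8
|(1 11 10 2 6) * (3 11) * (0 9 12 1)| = 9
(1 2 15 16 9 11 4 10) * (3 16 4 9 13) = (1 2 15 4 10)(3 16 13)(9 11) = [0, 2, 15, 16, 10, 5, 6, 7, 8, 11, 1, 9, 12, 3, 14, 4, 13]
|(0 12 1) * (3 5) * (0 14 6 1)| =6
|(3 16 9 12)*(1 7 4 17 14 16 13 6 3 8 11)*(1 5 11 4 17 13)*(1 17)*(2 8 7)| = |(1 2 8 4 13 6 3 17 14 16 9 12 7)(5 11)| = 26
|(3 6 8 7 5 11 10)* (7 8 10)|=|(3 6 10)(5 11 7)|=3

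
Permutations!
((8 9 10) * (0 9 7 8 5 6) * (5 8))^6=((0 9 10 8 7 5 6))^6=(0 6 5 7 8 10 9)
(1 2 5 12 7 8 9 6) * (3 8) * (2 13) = (1 13 2 5 12 7 3 8 9 6) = [0, 13, 5, 8, 4, 12, 1, 3, 9, 6, 10, 11, 7, 2]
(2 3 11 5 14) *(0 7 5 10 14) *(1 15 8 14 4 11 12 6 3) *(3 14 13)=(0 7 5)(1 15 8 13 3 12 6 14 2)(4 11 10)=[7, 15, 1, 12, 11, 0, 14, 5, 13, 9, 4, 10, 6, 3, 2, 8]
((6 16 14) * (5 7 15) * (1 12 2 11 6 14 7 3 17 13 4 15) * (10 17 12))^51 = (1 2 4 7 12 13 16 3 17 6 5 10 11 15)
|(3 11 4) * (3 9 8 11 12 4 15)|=|(3 12 4 9 8 11 15)|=7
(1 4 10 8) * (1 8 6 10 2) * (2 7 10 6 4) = (1 2)(4 7 10) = [0, 2, 1, 3, 7, 5, 6, 10, 8, 9, 4]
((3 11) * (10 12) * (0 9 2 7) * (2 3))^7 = (0 9 3 11 2 7)(10 12)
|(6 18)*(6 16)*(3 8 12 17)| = 12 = |(3 8 12 17)(6 18 16)|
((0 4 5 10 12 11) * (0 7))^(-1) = ((0 4 5 10 12 11 7))^(-1) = (0 7 11 12 10 5 4)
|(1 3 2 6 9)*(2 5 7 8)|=|(1 3 5 7 8 2 6 9)|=8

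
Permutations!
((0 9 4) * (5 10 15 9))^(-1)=(0 4 9 15 10 5)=((0 5 10 15 9 4))^(-1)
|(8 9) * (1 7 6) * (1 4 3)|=10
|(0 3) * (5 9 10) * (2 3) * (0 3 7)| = |(0 2 7)(5 9 10)| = 3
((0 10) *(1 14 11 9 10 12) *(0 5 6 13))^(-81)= ((0 12 1 14 11 9 10 5 6 13))^(-81)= (0 13 6 5 10 9 11 14 1 12)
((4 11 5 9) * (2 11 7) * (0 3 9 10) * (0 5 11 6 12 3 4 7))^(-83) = (0 4)(2 6 12 3 9 7)(5 10)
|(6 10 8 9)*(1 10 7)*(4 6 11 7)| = 6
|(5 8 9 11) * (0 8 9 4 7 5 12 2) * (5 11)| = 14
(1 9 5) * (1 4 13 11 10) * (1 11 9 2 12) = (1 2 12)(4 13 9 5)(10 11) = [0, 2, 12, 3, 13, 4, 6, 7, 8, 5, 11, 10, 1, 9]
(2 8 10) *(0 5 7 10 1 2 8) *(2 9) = (0 5 7 10 8 1 9 2) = [5, 9, 0, 3, 4, 7, 6, 10, 1, 2, 8]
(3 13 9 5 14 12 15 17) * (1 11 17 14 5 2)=[0, 11, 1, 13, 4, 5, 6, 7, 8, 2, 10, 17, 15, 9, 12, 14, 16, 3]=(1 11 17 3 13 9 2)(12 15 14)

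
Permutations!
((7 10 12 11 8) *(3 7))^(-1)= ((3 7 10 12 11 8))^(-1)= (3 8 11 12 10 7)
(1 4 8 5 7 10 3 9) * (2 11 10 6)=[0, 4, 11, 9, 8, 7, 2, 6, 5, 1, 3, 10]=(1 4 8 5 7 6 2 11 10 3 9)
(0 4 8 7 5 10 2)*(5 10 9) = (0 4 8 7 10 2)(5 9) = [4, 1, 0, 3, 8, 9, 6, 10, 7, 5, 2]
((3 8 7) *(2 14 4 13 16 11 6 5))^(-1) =((2 14 4 13 16 11 6 5)(3 8 7))^(-1) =(2 5 6 11 16 13 4 14)(3 7 8)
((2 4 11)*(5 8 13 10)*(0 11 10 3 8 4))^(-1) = (0 2 11)(3 13 8)(4 5 10)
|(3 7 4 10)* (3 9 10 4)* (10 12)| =|(3 7)(9 12 10)| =6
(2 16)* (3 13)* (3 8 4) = (2 16)(3 13 8 4) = [0, 1, 16, 13, 3, 5, 6, 7, 4, 9, 10, 11, 12, 8, 14, 15, 2]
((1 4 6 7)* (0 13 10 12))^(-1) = (0 12 10 13)(1 7 6 4)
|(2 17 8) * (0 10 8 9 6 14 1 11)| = 10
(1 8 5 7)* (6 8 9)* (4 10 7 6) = (1 9 4 10 7)(5 6 8) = [0, 9, 2, 3, 10, 6, 8, 1, 5, 4, 7]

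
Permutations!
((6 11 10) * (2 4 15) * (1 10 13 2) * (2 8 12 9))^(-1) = ((1 10 6 11 13 8 12 9 2 4 15))^(-1) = (1 15 4 2 9 12 8 13 11 6 10)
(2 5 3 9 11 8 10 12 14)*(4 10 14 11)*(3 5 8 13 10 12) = (2 8 14)(3 9 4 12 11 13 10) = [0, 1, 8, 9, 12, 5, 6, 7, 14, 4, 3, 13, 11, 10, 2]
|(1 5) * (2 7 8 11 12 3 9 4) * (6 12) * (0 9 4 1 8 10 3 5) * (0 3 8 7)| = |(0 9 1 3 4 2)(5 7 10 8 11 6 12)| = 42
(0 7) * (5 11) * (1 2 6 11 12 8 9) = (0 7)(1 2 6 11 5 12 8 9) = [7, 2, 6, 3, 4, 12, 11, 0, 9, 1, 10, 5, 8]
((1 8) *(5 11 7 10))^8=((1 8)(5 11 7 10))^8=(11)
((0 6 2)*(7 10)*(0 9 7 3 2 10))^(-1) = (0 7 9 2 3 10 6)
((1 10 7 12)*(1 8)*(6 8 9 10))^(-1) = (1 8 6)(7 10 9 12)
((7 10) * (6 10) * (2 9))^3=((2 9)(6 10 7))^3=(10)(2 9)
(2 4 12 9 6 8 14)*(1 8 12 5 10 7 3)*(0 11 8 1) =[11, 1, 4, 0, 5, 10, 12, 3, 14, 6, 7, 8, 9, 13, 2] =(0 11 8 14 2 4 5 10 7 3)(6 12 9)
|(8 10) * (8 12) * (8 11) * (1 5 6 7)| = 4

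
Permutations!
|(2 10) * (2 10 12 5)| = 3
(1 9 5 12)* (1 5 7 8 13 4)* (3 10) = [0, 9, 2, 10, 1, 12, 6, 8, 13, 7, 3, 11, 5, 4] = (1 9 7 8 13 4)(3 10)(5 12)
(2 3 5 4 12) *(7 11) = (2 3 5 4 12)(7 11) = [0, 1, 3, 5, 12, 4, 6, 11, 8, 9, 10, 7, 2]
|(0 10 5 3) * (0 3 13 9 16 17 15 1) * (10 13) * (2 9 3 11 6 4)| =|(0 13 3 11 6 4 2 9 16 17 15 1)(5 10)| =12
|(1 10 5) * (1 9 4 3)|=6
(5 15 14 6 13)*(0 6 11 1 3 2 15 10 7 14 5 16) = [6, 3, 15, 2, 4, 10, 13, 14, 8, 9, 7, 1, 12, 16, 11, 5, 0] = (0 6 13 16)(1 3 2 15 5 10 7 14 11)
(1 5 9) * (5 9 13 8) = (1 9)(5 13 8) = [0, 9, 2, 3, 4, 13, 6, 7, 5, 1, 10, 11, 12, 8]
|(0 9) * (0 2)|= |(0 9 2)|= 3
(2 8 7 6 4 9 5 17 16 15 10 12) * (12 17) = (2 8 7 6 4 9 5 12)(10 17 16 15) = [0, 1, 8, 3, 9, 12, 4, 6, 7, 5, 17, 11, 2, 13, 14, 10, 15, 16]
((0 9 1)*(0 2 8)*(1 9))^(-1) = (9)(0 8 2 1)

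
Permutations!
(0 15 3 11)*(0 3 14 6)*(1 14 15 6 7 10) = (15)(0 6)(1 14 7 10)(3 11) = [6, 14, 2, 11, 4, 5, 0, 10, 8, 9, 1, 3, 12, 13, 7, 15]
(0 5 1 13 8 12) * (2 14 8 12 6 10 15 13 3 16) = [5, 3, 14, 16, 4, 1, 10, 7, 6, 9, 15, 11, 0, 12, 8, 13, 2] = (0 5 1 3 16 2 14 8 6 10 15 13 12)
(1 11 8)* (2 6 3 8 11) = (11)(1 2 6 3 8) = [0, 2, 6, 8, 4, 5, 3, 7, 1, 9, 10, 11]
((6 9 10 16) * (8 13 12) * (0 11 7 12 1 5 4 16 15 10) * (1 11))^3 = ((0 1 5 4 16 6 9)(7 12 8 13 11)(10 15))^3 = (0 4 9 5 6 1 16)(7 13 12 11 8)(10 15)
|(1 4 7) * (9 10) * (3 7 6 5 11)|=|(1 4 6 5 11 3 7)(9 10)|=14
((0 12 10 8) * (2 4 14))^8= ((0 12 10 8)(2 4 14))^8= (2 14 4)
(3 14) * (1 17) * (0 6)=(0 6)(1 17)(3 14)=[6, 17, 2, 14, 4, 5, 0, 7, 8, 9, 10, 11, 12, 13, 3, 15, 16, 1]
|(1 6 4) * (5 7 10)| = 3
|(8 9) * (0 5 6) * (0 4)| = 4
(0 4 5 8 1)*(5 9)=(0 4 9 5 8 1)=[4, 0, 2, 3, 9, 8, 6, 7, 1, 5]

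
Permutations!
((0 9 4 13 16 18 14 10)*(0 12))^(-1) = ((0 9 4 13 16 18 14 10 12))^(-1) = (0 12 10 14 18 16 13 4 9)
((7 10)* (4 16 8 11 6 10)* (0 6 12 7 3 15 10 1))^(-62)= ((0 6 1)(3 15 10)(4 16 8 11 12 7))^(-62)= (0 6 1)(3 15 10)(4 12 8)(7 11 16)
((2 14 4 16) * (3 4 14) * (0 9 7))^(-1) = (0 7 9)(2 16 4 3)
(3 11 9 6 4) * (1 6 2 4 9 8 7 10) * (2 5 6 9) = (1 9 5 6 2 4 3 11 8 7 10) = [0, 9, 4, 11, 3, 6, 2, 10, 7, 5, 1, 8]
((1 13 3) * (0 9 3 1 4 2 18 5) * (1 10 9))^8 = ((0 1 13 10 9 3 4 2 18 5))^8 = (0 18 4 9 13)(1 5 2 3 10)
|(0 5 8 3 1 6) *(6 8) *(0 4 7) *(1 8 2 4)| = |(0 5 6 1 2 4 7)(3 8)| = 14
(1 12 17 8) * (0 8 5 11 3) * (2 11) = (0 8 1 12 17 5 2 11 3) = [8, 12, 11, 0, 4, 2, 6, 7, 1, 9, 10, 3, 17, 13, 14, 15, 16, 5]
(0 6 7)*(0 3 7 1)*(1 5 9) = [6, 0, 2, 7, 4, 9, 5, 3, 8, 1] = (0 6 5 9 1)(3 7)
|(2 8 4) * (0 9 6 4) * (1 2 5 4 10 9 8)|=|(0 8)(1 2)(4 5)(6 10 9)|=6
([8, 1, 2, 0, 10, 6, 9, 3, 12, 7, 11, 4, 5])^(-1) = (0 3 7 9 6 5 12 8)(4 11 10)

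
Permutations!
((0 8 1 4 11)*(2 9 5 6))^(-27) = (0 4 8 11 1)(2 9 5 6)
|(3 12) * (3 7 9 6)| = |(3 12 7 9 6)| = 5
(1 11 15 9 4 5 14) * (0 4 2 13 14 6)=(0 4 5 6)(1 11 15 9 2 13 14)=[4, 11, 13, 3, 5, 6, 0, 7, 8, 2, 10, 15, 12, 14, 1, 9]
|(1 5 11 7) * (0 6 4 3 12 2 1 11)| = |(0 6 4 3 12 2 1 5)(7 11)| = 8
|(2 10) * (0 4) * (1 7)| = 2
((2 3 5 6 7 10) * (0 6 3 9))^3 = ((0 6 7 10 2 9)(3 5))^3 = (0 10)(2 6)(3 5)(7 9)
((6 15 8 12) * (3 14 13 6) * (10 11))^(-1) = (3 12 8 15 6 13 14)(10 11)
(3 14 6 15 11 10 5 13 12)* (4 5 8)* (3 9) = (3 14 6 15 11 10 8 4 5 13 12 9) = [0, 1, 2, 14, 5, 13, 15, 7, 4, 3, 8, 10, 9, 12, 6, 11]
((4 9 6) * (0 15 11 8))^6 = (0 11)(8 15)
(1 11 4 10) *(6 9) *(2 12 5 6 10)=[0, 11, 12, 3, 2, 6, 9, 7, 8, 10, 1, 4, 5]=(1 11 4 2 12 5 6 9 10)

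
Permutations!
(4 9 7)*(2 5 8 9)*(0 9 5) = (0 9 7 4 2)(5 8) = [9, 1, 0, 3, 2, 8, 6, 4, 5, 7]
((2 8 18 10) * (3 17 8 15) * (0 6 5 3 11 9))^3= (0 3 18 15)(2 9 5 8)(6 17 10 11)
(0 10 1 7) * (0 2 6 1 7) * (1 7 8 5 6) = (0 10 8 5 6 7 2 1) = [10, 0, 1, 3, 4, 6, 7, 2, 5, 9, 8]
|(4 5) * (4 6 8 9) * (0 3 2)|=15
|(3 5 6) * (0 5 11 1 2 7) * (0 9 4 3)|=|(0 5 6)(1 2 7 9 4 3 11)|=21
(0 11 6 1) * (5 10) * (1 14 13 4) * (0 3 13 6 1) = (0 11 1 3 13 4)(5 10)(6 14) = [11, 3, 2, 13, 0, 10, 14, 7, 8, 9, 5, 1, 12, 4, 6]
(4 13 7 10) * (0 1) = (0 1)(4 13 7 10) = [1, 0, 2, 3, 13, 5, 6, 10, 8, 9, 4, 11, 12, 7]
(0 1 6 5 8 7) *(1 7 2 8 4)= (0 7)(1 6 5 4)(2 8)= [7, 6, 8, 3, 1, 4, 5, 0, 2]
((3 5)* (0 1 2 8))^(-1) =((0 1 2 8)(3 5))^(-1) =(0 8 2 1)(3 5)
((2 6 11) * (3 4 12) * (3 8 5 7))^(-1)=((2 6 11)(3 4 12 8 5 7))^(-1)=(2 11 6)(3 7 5 8 12 4)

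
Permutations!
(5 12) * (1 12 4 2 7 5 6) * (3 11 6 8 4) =(1 12 8 4 2 7 5 3 11 6) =[0, 12, 7, 11, 2, 3, 1, 5, 4, 9, 10, 6, 8]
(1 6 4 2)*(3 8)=(1 6 4 2)(3 8)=[0, 6, 1, 8, 2, 5, 4, 7, 3]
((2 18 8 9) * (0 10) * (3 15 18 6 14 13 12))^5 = ((0 10)(2 6 14 13 12 3 15 18 8 9))^5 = (0 10)(2 3)(6 15)(8 13)(9 12)(14 18)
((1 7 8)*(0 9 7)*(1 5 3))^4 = ((0 9 7 8 5 3 1))^4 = (0 5 9 3 7 1 8)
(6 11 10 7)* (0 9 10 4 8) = (0 9 10 7 6 11 4 8) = [9, 1, 2, 3, 8, 5, 11, 6, 0, 10, 7, 4]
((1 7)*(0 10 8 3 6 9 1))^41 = (0 10 8 3 6 9 1 7)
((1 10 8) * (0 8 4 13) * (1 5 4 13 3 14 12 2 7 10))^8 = ((0 8 5 4 3 14 12 2 7 10 13))^8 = (0 7 14 5 13 2 3 8 10 12 4)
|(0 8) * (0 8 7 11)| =3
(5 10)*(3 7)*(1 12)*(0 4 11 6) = [4, 12, 2, 7, 11, 10, 0, 3, 8, 9, 5, 6, 1] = (0 4 11 6)(1 12)(3 7)(5 10)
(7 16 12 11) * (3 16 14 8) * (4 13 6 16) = [0, 1, 2, 4, 13, 5, 16, 14, 3, 9, 10, 7, 11, 6, 8, 15, 12] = (3 4 13 6 16 12 11 7 14 8)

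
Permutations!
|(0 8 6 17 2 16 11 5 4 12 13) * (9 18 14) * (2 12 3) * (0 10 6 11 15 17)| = |(0 8 11 5 4 3 2 16 15 17 12 13 10 6)(9 18 14)| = 42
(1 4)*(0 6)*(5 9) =(0 6)(1 4)(5 9) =[6, 4, 2, 3, 1, 9, 0, 7, 8, 5]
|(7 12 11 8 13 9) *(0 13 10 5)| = |(0 13 9 7 12 11 8 10 5)| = 9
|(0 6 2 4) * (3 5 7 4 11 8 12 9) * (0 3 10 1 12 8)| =4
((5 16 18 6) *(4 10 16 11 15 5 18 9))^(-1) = (4 9 16 10)(5 15 11)(6 18) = ((4 10 16 9)(5 11 15)(6 18))^(-1)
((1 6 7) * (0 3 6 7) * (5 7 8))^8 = (8)(0 6 3)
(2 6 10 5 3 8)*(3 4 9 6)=(2 3 8)(4 9 6 10 5)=[0, 1, 3, 8, 9, 4, 10, 7, 2, 6, 5]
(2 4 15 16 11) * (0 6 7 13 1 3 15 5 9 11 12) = (0 6 7 13 1 3 15 16 12)(2 4 5 9 11) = [6, 3, 4, 15, 5, 9, 7, 13, 8, 11, 10, 2, 0, 1, 14, 16, 12]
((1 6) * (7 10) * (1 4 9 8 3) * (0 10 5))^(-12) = (10)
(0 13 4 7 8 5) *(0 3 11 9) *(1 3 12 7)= [13, 3, 2, 11, 1, 12, 6, 8, 5, 0, 10, 9, 7, 4]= (0 13 4 1 3 11 9)(5 12 7 8)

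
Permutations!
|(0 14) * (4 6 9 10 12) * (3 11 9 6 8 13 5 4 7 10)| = 12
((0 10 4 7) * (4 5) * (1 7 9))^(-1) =(0 7 1 9 4 5 10)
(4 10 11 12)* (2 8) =(2 8)(4 10 11 12) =[0, 1, 8, 3, 10, 5, 6, 7, 2, 9, 11, 12, 4]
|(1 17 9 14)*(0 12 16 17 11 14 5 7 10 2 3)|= 30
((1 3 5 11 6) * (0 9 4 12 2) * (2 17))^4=(0 17 4)(1 6 11 5 3)(2 12 9)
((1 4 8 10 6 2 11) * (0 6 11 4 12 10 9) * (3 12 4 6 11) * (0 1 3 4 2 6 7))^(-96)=((0 11 3 12 10 4 8 9 1 2 7))^(-96)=(0 12 8 2 11 10 9 7 3 4 1)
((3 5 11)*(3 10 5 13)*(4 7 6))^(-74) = (13)(4 7 6)(5 11 10)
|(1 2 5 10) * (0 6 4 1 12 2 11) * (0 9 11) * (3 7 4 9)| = 8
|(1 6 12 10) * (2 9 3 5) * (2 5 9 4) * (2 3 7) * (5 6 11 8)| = 35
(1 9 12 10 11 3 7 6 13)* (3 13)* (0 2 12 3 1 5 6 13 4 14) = [2, 9, 12, 7, 14, 6, 1, 13, 8, 3, 11, 4, 10, 5, 0] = (0 2 12 10 11 4 14)(1 9 3 7 13 5 6)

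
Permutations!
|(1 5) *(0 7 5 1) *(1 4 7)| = |(0 1 4 7 5)| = 5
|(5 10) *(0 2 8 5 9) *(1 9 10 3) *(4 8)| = |(10)(0 2 4 8 5 3 1 9)| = 8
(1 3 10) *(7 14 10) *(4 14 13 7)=(1 3 4 14 10)(7 13)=[0, 3, 2, 4, 14, 5, 6, 13, 8, 9, 1, 11, 12, 7, 10]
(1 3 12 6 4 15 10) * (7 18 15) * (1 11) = (1 3 12 6 4 7 18 15 10 11) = [0, 3, 2, 12, 7, 5, 4, 18, 8, 9, 11, 1, 6, 13, 14, 10, 16, 17, 15]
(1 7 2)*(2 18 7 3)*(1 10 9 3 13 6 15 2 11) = (1 13 6 15 2 10 9 3 11)(7 18) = [0, 13, 10, 11, 4, 5, 15, 18, 8, 3, 9, 1, 12, 6, 14, 2, 16, 17, 7]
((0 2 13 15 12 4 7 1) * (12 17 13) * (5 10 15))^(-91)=((0 2 12 4 7 1)(5 10 15 17 13))^(-91)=(0 1 7 4 12 2)(5 13 17 15 10)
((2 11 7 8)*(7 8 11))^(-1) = (2 8 11 7)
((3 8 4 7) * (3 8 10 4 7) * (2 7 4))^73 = ((2 7 8 4 3 10))^73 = (2 7 8 4 3 10)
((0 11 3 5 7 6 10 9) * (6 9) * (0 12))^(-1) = ((0 11 3 5 7 9 12)(6 10))^(-1) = (0 12 9 7 5 3 11)(6 10)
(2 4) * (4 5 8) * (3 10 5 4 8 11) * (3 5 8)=(2 4)(3 10 8)(5 11)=[0, 1, 4, 10, 2, 11, 6, 7, 3, 9, 8, 5]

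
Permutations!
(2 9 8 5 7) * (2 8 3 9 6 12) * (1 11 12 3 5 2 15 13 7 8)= [0, 11, 6, 9, 4, 8, 3, 1, 2, 5, 10, 12, 15, 7, 14, 13]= (1 11 12 15 13 7)(2 6 3 9 5 8)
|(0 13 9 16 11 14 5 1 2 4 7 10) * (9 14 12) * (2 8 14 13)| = 20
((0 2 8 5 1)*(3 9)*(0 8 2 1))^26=((0 1 8 5)(3 9))^26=(9)(0 8)(1 5)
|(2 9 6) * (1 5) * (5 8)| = |(1 8 5)(2 9 6)| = 3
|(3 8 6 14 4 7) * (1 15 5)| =6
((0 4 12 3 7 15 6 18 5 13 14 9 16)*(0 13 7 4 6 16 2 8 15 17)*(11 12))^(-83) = ((0 6 18 5 7 17)(2 8 15 16 13 14 9)(3 4 11 12))^(-83) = (0 6 18 5 7 17)(2 8 15 16 13 14 9)(3 4 11 12)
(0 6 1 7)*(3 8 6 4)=(0 4 3 8 6 1 7)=[4, 7, 2, 8, 3, 5, 1, 0, 6]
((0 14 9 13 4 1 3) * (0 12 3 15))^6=((0 14 9 13 4 1 15)(3 12))^6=(0 15 1 4 13 9 14)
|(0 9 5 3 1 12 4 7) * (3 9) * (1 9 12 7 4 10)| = |(0 3 9 5 12 10 1 7)| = 8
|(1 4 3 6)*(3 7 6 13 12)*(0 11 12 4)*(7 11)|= |(0 7 6 1)(3 13 4 11 12)|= 20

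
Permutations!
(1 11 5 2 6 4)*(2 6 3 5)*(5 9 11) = (1 5 6 4)(2 3 9 11) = [0, 5, 3, 9, 1, 6, 4, 7, 8, 11, 10, 2]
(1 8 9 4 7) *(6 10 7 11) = (1 8 9 4 11 6 10 7) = [0, 8, 2, 3, 11, 5, 10, 1, 9, 4, 7, 6]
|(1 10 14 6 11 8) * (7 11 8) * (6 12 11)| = |(1 10 14 12 11 7 6 8)| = 8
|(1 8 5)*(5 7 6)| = 5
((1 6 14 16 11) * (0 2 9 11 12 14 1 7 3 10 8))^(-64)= (12 16 14)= ((0 2 9 11 7 3 10 8)(1 6)(12 14 16))^(-64)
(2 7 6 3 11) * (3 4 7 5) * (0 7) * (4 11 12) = (0 7 6 11 2 5 3 12 4) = [7, 1, 5, 12, 0, 3, 11, 6, 8, 9, 10, 2, 4]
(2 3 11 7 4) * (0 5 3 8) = (0 5 3 11 7 4 2 8) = [5, 1, 8, 11, 2, 3, 6, 4, 0, 9, 10, 7]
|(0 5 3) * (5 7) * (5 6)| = |(0 7 6 5 3)| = 5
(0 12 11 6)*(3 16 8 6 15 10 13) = (0 12 11 15 10 13 3 16 8 6) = [12, 1, 2, 16, 4, 5, 0, 7, 6, 9, 13, 15, 11, 3, 14, 10, 8]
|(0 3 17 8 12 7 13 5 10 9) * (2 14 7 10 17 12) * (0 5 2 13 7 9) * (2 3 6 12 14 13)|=8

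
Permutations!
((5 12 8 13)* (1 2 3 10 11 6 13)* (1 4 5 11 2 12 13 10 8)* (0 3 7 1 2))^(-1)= ((0 3 8 4 5 13 11 6 10)(1 12 2 7))^(-1)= (0 10 6 11 13 5 4 8 3)(1 7 2 12)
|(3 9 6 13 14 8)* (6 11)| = |(3 9 11 6 13 14 8)| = 7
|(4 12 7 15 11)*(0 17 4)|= |(0 17 4 12 7 15 11)|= 7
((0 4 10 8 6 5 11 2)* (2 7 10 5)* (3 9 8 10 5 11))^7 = ((0 4 11 7 5 3 9 8 6 2))^7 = (0 8 5 4 6 3 11 2 9 7)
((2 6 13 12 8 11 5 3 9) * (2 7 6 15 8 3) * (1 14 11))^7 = (15)(3 9 7 6 13 12) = ((1 14 11 5 2 15 8)(3 9 7 6 13 12))^7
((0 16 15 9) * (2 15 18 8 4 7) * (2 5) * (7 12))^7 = ((0 16 18 8 4 12 7 5 2 15 9))^7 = (0 5 8 9 7 18 15 12 16 2 4)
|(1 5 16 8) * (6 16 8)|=|(1 5 8)(6 16)|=6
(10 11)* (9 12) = (9 12)(10 11) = [0, 1, 2, 3, 4, 5, 6, 7, 8, 12, 11, 10, 9]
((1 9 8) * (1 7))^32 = ((1 9 8 7))^32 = (9)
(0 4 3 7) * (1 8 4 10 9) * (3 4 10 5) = (0 5 3 7)(1 8 10 9) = [5, 8, 2, 7, 4, 3, 6, 0, 10, 1, 9]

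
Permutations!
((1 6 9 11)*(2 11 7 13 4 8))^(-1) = (1 11 2 8 4 13 7 9 6)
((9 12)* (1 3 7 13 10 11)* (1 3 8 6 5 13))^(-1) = ((1 8 6 5 13 10 11 3 7)(9 12))^(-1) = (1 7 3 11 10 13 5 6 8)(9 12)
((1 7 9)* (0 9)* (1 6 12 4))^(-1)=((0 9 6 12 4 1 7))^(-1)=(0 7 1 4 12 6 9)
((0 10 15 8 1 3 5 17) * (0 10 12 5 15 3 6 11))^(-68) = (0 6 8 3 17 12 11 1 15 10 5)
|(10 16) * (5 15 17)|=|(5 15 17)(10 16)|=6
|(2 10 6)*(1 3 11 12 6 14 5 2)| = 20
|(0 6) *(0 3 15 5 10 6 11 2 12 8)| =|(0 11 2 12 8)(3 15 5 10 6)| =5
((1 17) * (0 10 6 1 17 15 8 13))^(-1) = (17)(0 13 8 15 1 6 10)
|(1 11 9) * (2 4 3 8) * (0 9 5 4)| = |(0 9 1 11 5 4 3 8 2)| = 9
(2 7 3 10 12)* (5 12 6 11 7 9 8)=[0, 1, 9, 10, 4, 12, 11, 3, 5, 8, 6, 7, 2]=(2 9 8 5 12)(3 10 6 11 7)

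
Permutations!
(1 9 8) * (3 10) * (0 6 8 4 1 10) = (0 6 8 10 3)(1 9 4) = [6, 9, 2, 0, 1, 5, 8, 7, 10, 4, 3]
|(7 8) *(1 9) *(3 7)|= |(1 9)(3 7 8)|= 6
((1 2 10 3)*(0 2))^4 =((0 2 10 3 1))^4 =(0 1 3 10 2)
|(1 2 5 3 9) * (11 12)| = 10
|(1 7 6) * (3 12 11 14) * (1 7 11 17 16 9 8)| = |(1 11 14 3 12 17 16 9 8)(6 7)| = 18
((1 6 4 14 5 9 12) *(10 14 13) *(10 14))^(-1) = (1 12 9 5 14 13 4 6)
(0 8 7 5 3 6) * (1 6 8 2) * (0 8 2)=[0, 6, 1, 2, 4, 3, 8, 5, 7]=(1 6 8 7 5 3 2)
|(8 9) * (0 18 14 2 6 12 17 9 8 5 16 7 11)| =|(0 18 14 2 6 12 17 9 5 16 7 11)| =12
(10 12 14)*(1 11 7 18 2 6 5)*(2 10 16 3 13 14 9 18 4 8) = (1 11 7 4 8 2 6 5)(3 13 14 16)(9 18 10 12) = [0, 11, 6, 13, 8, 1, 5, 4, 2, 18, 12, 7, 9, 14, 16, 15, 3, 17, 10]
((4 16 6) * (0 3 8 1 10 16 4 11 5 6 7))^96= (0 16 1 3 7 10 8)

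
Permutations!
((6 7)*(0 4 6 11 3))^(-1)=(0 3 11 7 6 4)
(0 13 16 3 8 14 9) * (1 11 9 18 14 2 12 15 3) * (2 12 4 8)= (0 13 16 1 11 9)(2 4 8 12 15 3)(14 18)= [13, 11, 4, 2, 8, 5, 6, 7, 12, 0, 10, 9, 15, 16, 18, 3, 1, 17, 14]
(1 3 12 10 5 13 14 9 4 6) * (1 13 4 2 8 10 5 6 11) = (1 3 12 5 4 11)(2 8 10 6 13 14 9) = [0, 3, 8, 12, 11, 4, 13, 7, 10, 2, 6, 1, 5, 14, 9]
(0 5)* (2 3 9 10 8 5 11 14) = (0 11 14 2 3 9 10 8 5) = [11, 1, 3, 9, 4, 0, 6, 7, 5, 10, 8, 14, 12, 13, 2]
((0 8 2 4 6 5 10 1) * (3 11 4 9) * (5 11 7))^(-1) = ((0 8 2 9 3 7 5 10 1)(4 6 11))^(-1) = (0 1 10 5 7 3 9 2 8)(4 11 6)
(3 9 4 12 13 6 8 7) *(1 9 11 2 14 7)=(1 9 4 12 13 6 8)(2 14 7 3 11)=[0, 9, 14, 11, 12, 5, 8, 3, 1, 4, 10, 2, 13, 6, 7]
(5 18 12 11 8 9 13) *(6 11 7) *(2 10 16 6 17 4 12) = [0, 1, 10, 3, 12, 18, 11, 17, 9, 13, 16, 8, 7, 5, 14, 15, 6, 4, 2] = (2 10 16 6 11 8 9 13 5 18)(4 12 7 17)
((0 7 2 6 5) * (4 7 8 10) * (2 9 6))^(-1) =(0 5 6 9 7 4 10 8)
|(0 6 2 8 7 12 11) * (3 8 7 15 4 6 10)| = 11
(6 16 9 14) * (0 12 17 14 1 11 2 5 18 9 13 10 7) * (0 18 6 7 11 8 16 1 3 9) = (0 12 17 14 7 18)(1 8 16 13 10 11 2 5 6)(3 9) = [12, 8, 5, 9, 4, 6, 1, 18, 16, 3, 11, 2, 17, 10, 7, 15, 13, 14, 0]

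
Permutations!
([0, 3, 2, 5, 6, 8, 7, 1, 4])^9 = (1 5 4 7 3 8 6)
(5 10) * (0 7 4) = (0 7 4)(5 10) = [7, 1, 2, 3, 0, 10, 6, 4, 8, 9, 5]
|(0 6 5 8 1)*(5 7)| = |(0 6 7 5 8 1)| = 6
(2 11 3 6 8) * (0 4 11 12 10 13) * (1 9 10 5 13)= (0 4 11 3 6 8 2 12 5 13)(1 9 10)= [4, 9, 12, 6, 11, 13, 8, 7, 2, 10, 1, 3, 5, 0]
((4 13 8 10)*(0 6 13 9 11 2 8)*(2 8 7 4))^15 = ((0 6 13)(2 7 4 9 11 8 10))^15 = (13)(2 7 4 9 11 8 10)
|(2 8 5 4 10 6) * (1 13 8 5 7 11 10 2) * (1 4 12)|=11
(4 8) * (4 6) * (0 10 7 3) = (0 10 7 3)(4 8 6) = [10, 1, 2, 0, 8, 5, 4, 3, 6, 9, 7]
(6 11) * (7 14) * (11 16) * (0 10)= (0 10)(6 16 11)(7 14)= [10, 1, 2, 3, 4, 5, 16, 14, 8, 9, 0, 6, 12, 13, 7, 15, 11]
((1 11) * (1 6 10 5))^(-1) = ((1 11 6 10 5))^(-1) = (1 5 10 6 11)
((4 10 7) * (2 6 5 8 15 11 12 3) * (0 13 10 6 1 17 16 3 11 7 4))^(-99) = ((0 13 10 4 6 5 8 15 7)(1 17 16 3 2)(11 12))^(-99) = (1 17 16 3 2)(11 12)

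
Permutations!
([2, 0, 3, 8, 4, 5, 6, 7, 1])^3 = [8, 3, 1, 0, 4, 5, 6, 7, 2]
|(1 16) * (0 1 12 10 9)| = 6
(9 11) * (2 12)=(2 12)(9 11)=[0, 1, 12, 3, 4, 5, 6, 7, 8, 11, 10, 9, 2]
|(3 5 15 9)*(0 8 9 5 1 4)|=6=|(0 8 9 3 1 4)(5 15)|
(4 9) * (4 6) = [0, 1, 2, 3, 9, 5, 4, 7, 8, 6] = (4 9 6)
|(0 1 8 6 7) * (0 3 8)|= |(0 1)(3 8 6 7)|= 4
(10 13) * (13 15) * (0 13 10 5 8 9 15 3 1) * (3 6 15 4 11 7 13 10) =(0 10 6 15 3 1)(4 11 7 13 5 8 9) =[10, 0, 2, 1, 11, 8, 15, 13, 9, 4, 6, 7, 12, 5, 14, 3]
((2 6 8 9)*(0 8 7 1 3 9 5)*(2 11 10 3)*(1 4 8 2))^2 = ((0 2 6 7 4 8 5)(3 9 11 10))^2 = (0 6 4 5 2 7 8)(3 11)(9 10)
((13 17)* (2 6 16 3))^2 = ((2 6 16 3)(13 17))^2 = (17)(2 16)(3 6)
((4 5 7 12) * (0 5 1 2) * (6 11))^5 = ((0 5 7 12 4 1 2)(6 11))^5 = (0 1 12 5 2 4 7)(6 11)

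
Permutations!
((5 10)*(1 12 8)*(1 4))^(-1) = (1 4 8 12)(5 10)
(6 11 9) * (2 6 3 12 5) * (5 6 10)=(2 10 5)(3 12 6 11 9)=[0, 1, 10, 12, 4, 2, 11, 7, 8, 3, 5, 9, 6]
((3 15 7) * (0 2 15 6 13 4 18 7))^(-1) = ((0 2 15)(3 6 13 4 18 7))^(-1) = (0 15 2)(3 7 18 4 13 6)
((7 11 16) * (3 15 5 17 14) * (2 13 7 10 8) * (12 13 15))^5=((2 15 5 17 14 3 12 13 7 11 16 10 8))^5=(2 3 16 5 13 8 14 11 15 12 10 17 7)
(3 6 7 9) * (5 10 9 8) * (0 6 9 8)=(0 6 7)(3 9)(5 10 8)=[6, 1, 2, 9, 4, 10, 7, 0, 5, 3, 8]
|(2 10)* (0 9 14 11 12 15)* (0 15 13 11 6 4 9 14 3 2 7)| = |(15)(0 14 6 4 9 3 2 10 7)(11 12 13)| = 9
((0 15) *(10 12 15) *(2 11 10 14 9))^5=((0 14 9 2 11 10 12 15))^5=(0 10 9 15 11 14 12 2)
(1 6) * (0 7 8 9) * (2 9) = (0 7 8 2 9)(1 6) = [7, 6, 9, 3, 4, 5, 1, 8, 2, 0]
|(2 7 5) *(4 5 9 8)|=6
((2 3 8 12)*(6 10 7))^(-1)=(2 12 8 3)(6 7 10)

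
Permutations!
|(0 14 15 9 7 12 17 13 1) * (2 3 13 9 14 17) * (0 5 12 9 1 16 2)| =|(0 17 1 5 12)(2 3 13 16)(7 9)(14 15)| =20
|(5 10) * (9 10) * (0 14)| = 6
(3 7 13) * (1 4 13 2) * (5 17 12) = (1 4 13 3 7 2)(5 17 12) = [0, 4, 1, 7, 13, 17, 6, 2, 8, 9, 10, 11, 5, 3, 14, 15, 16, 12]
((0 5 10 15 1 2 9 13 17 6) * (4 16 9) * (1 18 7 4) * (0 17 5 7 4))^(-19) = ((0 7)(1 2)(4 16 9 13 5 10 15 18)(6 17))^(-19) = (0 7)(1 2)(4 10 9 18 5 16 15 13)(6 17)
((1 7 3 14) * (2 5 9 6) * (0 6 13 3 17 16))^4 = (0 9 1)(2 3 17)(5 14 16)(6 13 7)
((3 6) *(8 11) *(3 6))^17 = ((8 11))^17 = (8 11)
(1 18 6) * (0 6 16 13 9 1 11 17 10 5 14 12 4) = (0 6 11 17 10 5 14 12 4)(1 18 16 13 9) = [6, 18, 2, 3, 0, 14, 11, 7, 8, 1, 5, 17, 4, 9, 12, 15, 13, 10, 16]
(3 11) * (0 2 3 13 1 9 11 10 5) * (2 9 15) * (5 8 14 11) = (0 9 5)(1 15 2 3 10 8 14 11 13) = [9, 15, 3, 10, 4, 0, 6, 7, 14, 5, 8, 13, 12, 1, 11, 2]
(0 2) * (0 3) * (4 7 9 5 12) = (0 2 3)(4 7 9 5 12) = [2, 1, 3, 0, 7, 12, 6, 9, 8, 5, 10, 11, 4]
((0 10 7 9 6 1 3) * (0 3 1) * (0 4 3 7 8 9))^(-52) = ((0 10 8 9 6 4 3 7))^(-52) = (0 6)(3 8)(4 10)(7 9)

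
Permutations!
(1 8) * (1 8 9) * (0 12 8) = (0 12 8)(1 9) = [12, 9, 2, 3, 4, 5, 6, 7, 0, 1, 10, 11, 8]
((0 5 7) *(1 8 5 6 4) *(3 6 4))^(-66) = (8)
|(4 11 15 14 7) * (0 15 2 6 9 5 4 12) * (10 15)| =6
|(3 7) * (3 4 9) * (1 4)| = |(1 4 9 3 7)| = 5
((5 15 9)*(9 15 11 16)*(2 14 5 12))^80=((2 14 5 11 16 9 12))^80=(2 11 12 5 9 14 16)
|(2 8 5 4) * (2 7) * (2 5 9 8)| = 6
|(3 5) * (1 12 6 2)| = |(1 12 6 2)(3 5)| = 4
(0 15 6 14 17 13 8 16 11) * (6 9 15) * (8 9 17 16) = (0 6 14 16 11)(9 15 17 13) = [6, 1, 2, 3, 4, 5, 14, 7, 8, 15, 10, 0, 12, 9, 16, 17, 11, 13]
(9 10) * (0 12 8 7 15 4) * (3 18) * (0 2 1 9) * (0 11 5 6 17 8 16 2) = (0 12 16 2 1 9 10 11 5 6 17 8 7 15 4)(3 18) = [12, 9, 1, 18, 0, 6, 17, 15, 7, 10, 11, 5, 16, 13, 14, 4, 2, 8, 3]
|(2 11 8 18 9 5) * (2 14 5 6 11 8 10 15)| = |(2 8 18 9 6 11 10 15)(5 14)| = 8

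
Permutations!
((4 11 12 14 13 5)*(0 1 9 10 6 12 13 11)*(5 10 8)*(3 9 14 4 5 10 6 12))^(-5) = (0 9 14 10 13 4 3 1 8 11 12 6)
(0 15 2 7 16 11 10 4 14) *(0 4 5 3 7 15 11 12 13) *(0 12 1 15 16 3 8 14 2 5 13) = (0 11 10 13 12)(1 15 5 8 14 4 2 16)(3 7) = [11, 15, 16, 7, 2, 8, 6, 3, 14, 9, 13, 10, 0, 12, 4, 5, 1]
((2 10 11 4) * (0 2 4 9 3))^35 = (0 3 9 11 10 2) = ((0 2 10 11 9 3))^35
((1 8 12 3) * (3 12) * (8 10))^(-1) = ((12)(1 10 8 3))^(-1) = (12)(1 3 8 10)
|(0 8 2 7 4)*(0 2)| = |(0 8)(2 7 4)| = 6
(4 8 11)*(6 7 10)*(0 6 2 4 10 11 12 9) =(0 6 7 11 10 2 4 8 12 9) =[6, 1, 4, 3, 8, 5, 7, 11, 12, 0, 2, 10, 9]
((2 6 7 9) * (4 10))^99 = (2 9 7 6)(4 10)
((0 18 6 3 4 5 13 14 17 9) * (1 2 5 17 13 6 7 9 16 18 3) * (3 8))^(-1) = ((0 8 3 4 17 16 18 7 9)(1 2 5 6)(13 14))^(-1) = (0 9 7 18 16 17 4 3 8)(1 6 5 2)(13 14)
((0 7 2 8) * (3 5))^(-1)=(0 8 2 7)(3 5)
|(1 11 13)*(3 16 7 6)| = 12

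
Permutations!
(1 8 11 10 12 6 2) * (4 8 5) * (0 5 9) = (0 5 4 8 11 10 12 6 2 1 9) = [5, 9, 1, 3, 8, 4, 2, 7, 11, 0, 12, 10, 6]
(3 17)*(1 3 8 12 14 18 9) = (1 3 17 8 12 14 18 9) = [0, 3, 2, 17, 4, 5, 6, 7, 12, 1, 10, 11, 14, 13, 18, 15, 16, 8, 9]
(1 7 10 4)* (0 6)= (0 6)(1 7 10 4)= [6, 7, 2, 3, 1, 5, 0, 10, 8, 9, 4]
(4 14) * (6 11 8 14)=[0, 1, 2, 3, 6, 5, 11, 7, 14, 9, 10, 8, 12, 13, 4]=(4 6 11 8 14)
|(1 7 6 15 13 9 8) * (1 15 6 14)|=|(1 7 14)(8 15 13 9)|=12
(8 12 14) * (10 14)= [0, 1, 2, 3, 4, 5, 6, 7, 12, 9, 14, 11, 10, 13, 8]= (8 12 10 14)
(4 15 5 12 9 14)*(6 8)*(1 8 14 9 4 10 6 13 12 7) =[0, 8, 2, 3, 15, 7, 14, 1, 13, 9, 6, 11, 4, 12, 10, 5] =(1 8 13 12 4 15 5 7)(6 14 10)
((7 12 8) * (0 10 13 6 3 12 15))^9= ((0 10 13 6 3 12 8 7 15))^9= (15)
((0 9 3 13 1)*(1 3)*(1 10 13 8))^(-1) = (0 1 8 3 13 10 9)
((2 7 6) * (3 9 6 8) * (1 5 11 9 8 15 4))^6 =((1 5 11 9 6 2 7 15 4)(3 8))^6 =(1 7 9)(2 11 4)(5 15 6)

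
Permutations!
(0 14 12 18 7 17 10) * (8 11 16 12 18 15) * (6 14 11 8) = [11, 1, 2, 3, 4, 5, 14, 17, 8, 9, 0, 16, 15, 13, 18, 6, 12, 10, 7] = (0 11 16 12 15 6 14 18 7 17 10)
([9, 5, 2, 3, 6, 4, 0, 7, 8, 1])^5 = [6, 9, 2, 3, 5, 1, 4, 7, 8, 0]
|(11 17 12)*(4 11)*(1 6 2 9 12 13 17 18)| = |(1 6 2 9 12 4 11 18)(13 17)| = 8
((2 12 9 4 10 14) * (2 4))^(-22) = ((2 12 9)(4 10 14))^(-22) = (2 9 12)(4 14 10)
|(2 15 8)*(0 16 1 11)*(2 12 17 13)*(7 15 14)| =8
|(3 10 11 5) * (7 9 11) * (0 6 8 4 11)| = |(0 6 8 4 11 5 3 10 7 9)| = 10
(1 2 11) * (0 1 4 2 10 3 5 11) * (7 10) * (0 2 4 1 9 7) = (0 9 7 10 3 5 11 1) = [9, 0, 2, 5, 4, 11, 6, 10, 8, 7, 3, 1]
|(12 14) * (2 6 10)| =6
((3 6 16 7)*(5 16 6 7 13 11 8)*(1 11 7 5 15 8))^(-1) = (1 11)(3 7 13 16 5)(8 15)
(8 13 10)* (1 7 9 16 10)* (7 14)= (1 14 7 9 16 10 8 13)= [0, 14, 2, 3, 4, 5, 6, 9, 13, 16, 8, 11, 12, 1, 7, 15, 10]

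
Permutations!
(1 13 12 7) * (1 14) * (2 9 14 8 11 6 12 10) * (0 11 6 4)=(0 11 4)(1 13 10 2 9 14)(6 12 7 8)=[11, 13, 9, 3, 0, 5, 12, 8, 6, 14, 2, 4, 7, 10, 1]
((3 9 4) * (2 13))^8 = ((2 13)(3 9 4))^8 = (13)(3 4 9)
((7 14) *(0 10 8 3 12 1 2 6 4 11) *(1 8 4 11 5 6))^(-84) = ((0 10 4 5 6 11)(1 2)(3 12 8)(7 14))^(-84) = (14)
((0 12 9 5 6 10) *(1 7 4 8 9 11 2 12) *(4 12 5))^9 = ((0 1 7 12 11 2 5 6 10)(4 8 9))^9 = (12)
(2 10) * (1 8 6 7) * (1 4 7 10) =(1 8 6 10 2)(4 7) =[0, 8, 1, 3, 7, 5, 10, 4, 6, 9, 2]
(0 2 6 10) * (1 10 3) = (0 2 6 3 1 10) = [2, 10, 6, 1, 4, 5, 3, 7, 8, 9, 0]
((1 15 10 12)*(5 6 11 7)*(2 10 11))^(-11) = (1 10 6 7 15 12 2 5 11)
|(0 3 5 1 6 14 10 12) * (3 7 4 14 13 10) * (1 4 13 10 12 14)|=|(0 7 13 12)(1 6 10 14 3 5 4)|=28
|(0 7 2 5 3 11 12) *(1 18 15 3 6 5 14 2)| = |(0 7 1 18 15 3 11 12)(2 14)(5 6)| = 8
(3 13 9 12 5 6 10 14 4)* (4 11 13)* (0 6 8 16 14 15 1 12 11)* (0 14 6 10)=(0 10 15 1 12 5 8 16 6)(3 4)(9 11 13)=[10, 12, 2, 4, 3, 8, 0, 7, 16, 11, 15, 13, 5, 9, 14, 1, 6]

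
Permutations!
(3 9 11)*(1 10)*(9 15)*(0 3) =(0 3 15 9 11)(1 10) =[3, 10, 2, 15, 4, 5, 6, 7, 8, 11, 1, 0, 12, 13, 14, 9]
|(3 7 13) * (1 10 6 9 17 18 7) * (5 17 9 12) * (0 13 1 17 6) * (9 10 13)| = |(0 9 10)(1 13 3 17 18 7)(5 6 12)| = 6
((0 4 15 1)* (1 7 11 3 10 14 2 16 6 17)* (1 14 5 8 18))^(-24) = ((0 4 15 7 11 3 10 5 8 18 1)(2 16 6 17 14))^(-24) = (0 18 5 3 7 4 1 8 10 11 15)(2 16 6 17 14)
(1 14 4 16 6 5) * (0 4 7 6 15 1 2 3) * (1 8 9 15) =(0 4 16 1 14 7 6 5 2 3)(8 9 15) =[4, 14, 3, 0, 16, 2, 5, 6, 9, 15, 10, 11, 12, 13, 7, 8, 1]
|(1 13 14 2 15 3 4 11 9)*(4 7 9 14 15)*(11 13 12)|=|(1 12 11 14 2 4 13 15 3 7 9)|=11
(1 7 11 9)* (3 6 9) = (1 7 11 3 6 9) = [0, 7, 2, 6, 4, 5, 9, 11, 8, 1, 10, 3]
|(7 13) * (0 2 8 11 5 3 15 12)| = |(0 2 8 11 5 3 15 12)(7 13)| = 8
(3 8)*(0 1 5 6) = [1, 5, 2, 8, 4, 6, 0, 7, 3] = (0 1 5 6)(3 8)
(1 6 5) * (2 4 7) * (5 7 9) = (1 6 7 2 4 9 5) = [0, 6, 4, 3, 9, 1, 7, 2, 8, 5]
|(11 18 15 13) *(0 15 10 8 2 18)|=4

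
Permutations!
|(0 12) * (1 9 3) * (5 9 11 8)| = 6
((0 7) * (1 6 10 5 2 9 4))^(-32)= (1 5 4 10 9 6 2)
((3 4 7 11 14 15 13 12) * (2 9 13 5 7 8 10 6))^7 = ((2 9 13 12 3 4 8 10 6)(5 7 11 14 15))^7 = (2 10 4 12 9 6 8 3 13)(5 11 15 7 14)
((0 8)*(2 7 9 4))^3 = (0 8)(2 4 9 7)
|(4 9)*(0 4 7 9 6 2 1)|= |(0 4 6 2 1)(7 9)|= 10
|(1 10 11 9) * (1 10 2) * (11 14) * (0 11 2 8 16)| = |(0 11 9 10 14 2 1 8 16)| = 9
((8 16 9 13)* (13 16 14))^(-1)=(8 13 14)(9 16)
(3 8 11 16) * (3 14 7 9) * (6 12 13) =(3 8 11 16 14 7 9)(6 12 13) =[0, 1, 2, 8, 4, 5, 12, 9, 11, 3, 10, 16, 13, 6, 7, 15, 14]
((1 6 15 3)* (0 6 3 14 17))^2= (0 15 17 6 14)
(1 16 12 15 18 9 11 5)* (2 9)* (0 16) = [16, 0, 9, 3, 4, 1, 6, 7, 8, 11, 10, 5, 15, 13, 14, 18, 12, 17, 2] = (0 16 12 15 18 2 9 11 5 1)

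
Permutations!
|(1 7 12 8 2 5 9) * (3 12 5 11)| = |(1 7 5 9)(2 11 3 12 8)| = 20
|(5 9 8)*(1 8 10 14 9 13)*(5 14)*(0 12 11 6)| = |(0 12 11 6)(1 8 14 9 10 5 13)| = 28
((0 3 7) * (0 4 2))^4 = ((0 3 7 4 2))^4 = (0 2 4 7 3)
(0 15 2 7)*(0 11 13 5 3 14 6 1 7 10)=(0 15 2 10)(1 7 11 13 5 3 14 6)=[15, 7, 10, 14, 4, 3, 1, 11, 8, 9, 0, 13, 12, 5, 6, 2]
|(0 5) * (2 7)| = |(0 5)(2 7)| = 2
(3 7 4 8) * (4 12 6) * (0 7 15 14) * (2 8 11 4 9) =(0 7 12 6 9 2 8 3 15 14)(4 11) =[7, 1, 8, 15, 11, 5, 9, 12, 3, 2, 10, 4, 6, 13, 0, 14]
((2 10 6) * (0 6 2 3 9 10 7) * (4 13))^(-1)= ((0 6 3 9 10 2 7)(4 13))^(-1)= (0 7 2 10 9 3 6)(4 13)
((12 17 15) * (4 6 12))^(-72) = ((4 6 12 17 15))^(-72) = (4 17 6 15 12)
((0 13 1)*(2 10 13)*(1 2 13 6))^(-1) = ((0 13 2 10 6 1))^(-1) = (0 1 6 10 2 13)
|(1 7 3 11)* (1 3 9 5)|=4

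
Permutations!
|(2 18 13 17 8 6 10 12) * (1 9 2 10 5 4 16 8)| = |(1 9 2 18 13 17)(4 16 8 6 5)(10 12)| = 30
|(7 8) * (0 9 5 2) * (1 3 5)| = 6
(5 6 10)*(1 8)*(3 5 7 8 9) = (1 9 3 5 6 10 7 8) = [0, 9, 2, 5, 4, 6, 10, 8, 1, 3, 7]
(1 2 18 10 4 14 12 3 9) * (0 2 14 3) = (0 2 18 10 4 3 9 1 14 12) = [2, 14, 18, 9, 3, 5, 6, 7, 8, 1, 4, 11, 0, 13, 12, 15, 16, 17, 10]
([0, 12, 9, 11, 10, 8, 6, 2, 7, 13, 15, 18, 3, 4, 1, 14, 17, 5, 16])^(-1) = [0, 14, 7, 12, 13, 17, 6, 8, 5, 2, 4, 3, 1, 9, 15, 10, 18, 16, 11]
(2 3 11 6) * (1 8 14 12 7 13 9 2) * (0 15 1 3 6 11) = [15, 8, 6, 0, 4, 5, 3, 13, 14, 2, 10, 11, 7, 9, 12, 1] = (0 15 1 8 14 12 7 13 9 2 6 3)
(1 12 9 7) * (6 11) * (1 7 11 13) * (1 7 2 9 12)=(2 9 11 6 13 7)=[0, 1, 9, 3, 4, 5, 13, 2, 8, 11, 10, 6, 12, 7]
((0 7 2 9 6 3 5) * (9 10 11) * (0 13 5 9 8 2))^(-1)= (0 7)(2 8 11 10)(3 6 9)(5 13)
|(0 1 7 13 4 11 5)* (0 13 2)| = 4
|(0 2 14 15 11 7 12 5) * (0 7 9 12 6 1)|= |(0 2 14 15 11 9 12 5 7 6 1)|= 11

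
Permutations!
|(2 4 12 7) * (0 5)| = |(0 5)(2 4 12 7)| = 4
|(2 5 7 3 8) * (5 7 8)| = |(2 7 3 5 8)| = 5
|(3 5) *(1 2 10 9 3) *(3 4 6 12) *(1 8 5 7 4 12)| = |(1 2 10 9 12 3 7 4 6)(5 8)| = 18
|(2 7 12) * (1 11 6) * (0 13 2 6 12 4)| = |(0 13 2 7 4)(1 11 12 6)| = 20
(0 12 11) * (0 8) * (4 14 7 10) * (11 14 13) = (0 12 14 7 10 4 13 11 8) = [12, 1, 2, 3, 13, 5, 6, 10, 0, 9, 4, 8, 14, 11, 7]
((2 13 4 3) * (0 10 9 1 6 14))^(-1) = (0 14 6 1 9 10)(2 3 4 13)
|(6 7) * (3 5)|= |(3 5)(6 7)|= 2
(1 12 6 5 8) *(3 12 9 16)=[0, 9, 2, 12, 4, 8, 5, 7, 1, 16, 10, 11, 6, 13, 14, 15, 3]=(1 9 16 3 12 6 5 8)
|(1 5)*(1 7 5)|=2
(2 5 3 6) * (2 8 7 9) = [0, 1, 5, 6, 4, 3, 8, 9, 7, 2] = (2 5 3 6 8 7 9)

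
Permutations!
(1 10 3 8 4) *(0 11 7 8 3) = (0 11 7 8 4 1 10) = [11, 10, 2, 3, 1, 5, 6, 8, 4, 9, 0, 7]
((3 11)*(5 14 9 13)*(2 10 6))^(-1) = (2 6 10)(3 11)(5 13 9 14)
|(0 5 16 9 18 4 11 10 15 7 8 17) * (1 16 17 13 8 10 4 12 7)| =|(0 5 17)(1 16 9 18 12 7 10 15)(4 11)(8 13)| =24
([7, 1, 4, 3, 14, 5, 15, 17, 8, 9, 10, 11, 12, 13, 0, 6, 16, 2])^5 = [14, 1, 17, 3, 2, 5, 15, 0, 8, 9, 10, 11, 12, 13, 4, 6, 16, 7]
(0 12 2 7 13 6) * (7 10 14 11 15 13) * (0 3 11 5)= (0 12 2 10 14 5)(3 11 15 13 6)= [12, 1, 10, 11, 4, 0, 3, 7, 8, 9, 14, 15, 2, 6, 5, 13]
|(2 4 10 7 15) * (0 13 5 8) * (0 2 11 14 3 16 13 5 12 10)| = 45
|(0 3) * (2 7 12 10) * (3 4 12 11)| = 8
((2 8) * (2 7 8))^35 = ((7 8))^35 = (7 8)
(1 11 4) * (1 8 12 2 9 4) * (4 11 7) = (1 7 4 8 12 2 9 11) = [0, 7, 9, 3, 8, 5, 6, 4, 12, 11, 10, 1, 2]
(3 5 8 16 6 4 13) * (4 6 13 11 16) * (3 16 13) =[0, 1, 2, 5, 11, 8, 6, 7, 4, 9, 10, 13, 12, 16, 14, 15, 3] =(3 5 8 4 11 13 16)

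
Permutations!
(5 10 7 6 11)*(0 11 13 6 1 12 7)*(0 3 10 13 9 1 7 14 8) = [11, 12, 2, 10, 4, 13, 9, 7, 0, 1, 3, 5, 14, 6, 8] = (0 11 5 13 6 9 1 12 14 8)(3 10)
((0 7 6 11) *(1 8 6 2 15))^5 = ((0 7 2 15 1 8 6 11))^5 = (0 8 2 11 1 7 6 15)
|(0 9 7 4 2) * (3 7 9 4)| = |(9)(0 4 2)(3 7)| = 6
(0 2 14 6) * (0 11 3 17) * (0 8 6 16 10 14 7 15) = (0 2 7 15)(3 17 8 6 11)(10 14 16) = [2, 1, 7, 17, 4, 5, 11, 15, 6, 9, 14, 3, 12, 13, 16, 0, 10, 8]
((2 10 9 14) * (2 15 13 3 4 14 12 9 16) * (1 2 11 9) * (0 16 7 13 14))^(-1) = ((0 16 11 9 12 1 2 10 7 13 3 4)(14 15))^(-1) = (0 4 3 13 7 10 2 1 12 9 11 16)(14 15)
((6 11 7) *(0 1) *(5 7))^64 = (11)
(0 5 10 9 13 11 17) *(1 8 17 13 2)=[5, 8, 1, 3, 4, 10, 6, 7, 17, 2, 9, 13, 12, 11, 14, 15, 16, 0]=(0 5 10 9 2 1 8 17)(11 13)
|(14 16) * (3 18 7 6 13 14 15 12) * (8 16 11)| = |(3 18 7 6 13 14 11 8 16 15 12)| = 11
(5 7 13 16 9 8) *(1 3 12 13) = [0, 3, 2, 12, 4, 7, 6, 1, 5, 8, 10, 11, 13, 16, 14, 15, 9] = (1 3 12 13 16 9 8 5 7)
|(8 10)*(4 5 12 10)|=5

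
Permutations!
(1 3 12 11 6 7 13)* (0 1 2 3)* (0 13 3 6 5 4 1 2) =(0 2 6 7 3 12 11 5 4 1 13) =[2, 13, 6, 12, 1, 4, 7, 3, 8, 9, 10, 5, 11, 0]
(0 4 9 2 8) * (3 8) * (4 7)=[7, 1, 3, 8, 9, 5, 6, 4, 0, 2]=(0 7 4 9 2 3 8)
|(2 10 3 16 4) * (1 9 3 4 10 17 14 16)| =|(1 9 3)(2 17 14 16 10 4)| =6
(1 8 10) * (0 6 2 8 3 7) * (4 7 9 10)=(0 6 2 8 4 7)(1 3 9 10)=[6, 3, 8, 9, 7, 5, 2, 0, 4, 10, 1]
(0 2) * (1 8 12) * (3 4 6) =[2, 8, 0, 4, 6, 5, 3, 7, 12, 9, 10, 11, 1] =(0 2)(1 8 12)(3 4 6)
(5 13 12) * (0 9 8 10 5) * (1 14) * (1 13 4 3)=(0 9 8 10 5 4 3 1 14 13 12)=[9, 14, 2, 1, 3, 4, 6, 7, 10, 8, 5, 11, 0, 12, 13]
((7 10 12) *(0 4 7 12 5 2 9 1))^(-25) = (12)(0 1 9 2 5 10 7 4)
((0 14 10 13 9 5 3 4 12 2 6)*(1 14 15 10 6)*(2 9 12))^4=(0 12 4 6 13 3 14 10 5 1 15 9 2)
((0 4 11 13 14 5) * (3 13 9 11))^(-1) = ((0 4 3 13 14 5)(9 11))^(-1) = (0 5 14 13 3 4)(9 11)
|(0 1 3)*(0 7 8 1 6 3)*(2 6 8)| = 12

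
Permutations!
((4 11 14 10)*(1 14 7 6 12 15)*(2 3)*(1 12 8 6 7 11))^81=(1 14 10 4)(2 3)(6 8)(12 15)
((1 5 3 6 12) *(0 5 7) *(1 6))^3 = (0 1 5 7 3)(6 12) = ((0 5 3 1 7)(6 12))^3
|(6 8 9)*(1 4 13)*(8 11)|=12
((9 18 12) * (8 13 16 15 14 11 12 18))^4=(18)(8 14)(9 15)(11 13)(12 16)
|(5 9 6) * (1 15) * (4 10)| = |(1 15)(4 10)(5 9 6)| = 6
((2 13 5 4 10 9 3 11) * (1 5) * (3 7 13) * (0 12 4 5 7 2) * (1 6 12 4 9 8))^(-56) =((0 4 10 8 1 7 13 6 12 9 2 3 11))^(-56) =(0 9 7 4 2 13 10 3 6 8 11 12 1)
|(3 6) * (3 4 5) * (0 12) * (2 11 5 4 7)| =|(0 12)(2 11 5 3 6 7)| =6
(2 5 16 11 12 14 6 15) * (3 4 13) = (2 5 16 11 12 14 6 15)(3 4 13) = [0, 1, 5, 4, 13, 16, 15, 7, 8, 9, 10, 12, 14, 3, 6, 2, 11]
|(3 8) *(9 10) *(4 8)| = 6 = |(3 4 8)(9 10)|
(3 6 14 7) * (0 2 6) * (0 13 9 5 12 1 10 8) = (0 2 6 14 7 3 13 9 5 12 1 10 8) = [2, 10, 6, 13, 4, 12, 14, 3, 0, 5, 8, 11, 1, 9, 7]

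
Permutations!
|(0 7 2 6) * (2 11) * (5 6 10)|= |(0 7 11 2 10 5 6)|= 7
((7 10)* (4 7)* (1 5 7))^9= (1 4 10 7 5)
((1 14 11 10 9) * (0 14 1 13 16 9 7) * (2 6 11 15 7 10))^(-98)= ((0 14 15 7)(2 6 11)(9 13 16))^(-98)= (0 15)(2 6 11)(7 14)(9 13 16)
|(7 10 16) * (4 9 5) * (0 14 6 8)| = 12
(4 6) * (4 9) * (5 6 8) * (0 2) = [2, 1, 0, 3, 8, 6, 9, 7, 5, 4] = (0 2)(4 8 5 6 9)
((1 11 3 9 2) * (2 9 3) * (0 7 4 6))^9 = ((0 7 4 6)(1 11 2))^9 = (11)(0 7 4 6)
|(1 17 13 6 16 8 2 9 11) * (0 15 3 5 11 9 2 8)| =10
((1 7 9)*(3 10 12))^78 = ((1 7 9)(3 10 12))^78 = (12)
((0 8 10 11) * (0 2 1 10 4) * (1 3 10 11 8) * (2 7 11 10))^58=((0 1 10 8 4)(2 3)(7 11))^58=(11)(0 8 1 4 10)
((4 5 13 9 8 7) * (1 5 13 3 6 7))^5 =((1 5 3 6 7 4 13 9 8))^5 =(1 4 5 13 3 9 6 8 7)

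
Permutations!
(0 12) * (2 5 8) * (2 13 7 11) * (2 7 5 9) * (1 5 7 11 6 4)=[12, 5, 9, 3, 1, 8, 4, 6, 13, 2, 10, 11, 0, 7]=(0 12)(1 5 8 13 7 6 4)(2 9)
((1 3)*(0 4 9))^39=((0 4 9)(1 3))^39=(9)(1 3)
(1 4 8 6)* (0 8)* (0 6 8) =(8)(1 4 6) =[0, 4, 2, 3, 6, 5, 1, 7, 8]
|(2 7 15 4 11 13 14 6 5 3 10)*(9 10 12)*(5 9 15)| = |(2 7 5 3 12 15 4 11 13 14 6 9 10)| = 13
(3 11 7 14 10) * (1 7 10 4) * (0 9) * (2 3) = (0 9)(1 7 14 4)(2 3 11 10) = [9, 7, 3, 11, 1, 5, 6, 14, 8, 0, 2, 10, 12, 13, 4]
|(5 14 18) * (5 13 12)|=|(5 14 18 13 12)|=5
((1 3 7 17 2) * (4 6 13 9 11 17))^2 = ((1 3 7 4 6 13 9 11 17 2))^2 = (1 7 6 9 17)(2 3 4 13 11)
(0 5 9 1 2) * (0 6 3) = (0 5 9 1 2 6 3) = [5, 2, 6, 0, 4, 9, 3, 7, 8, 1]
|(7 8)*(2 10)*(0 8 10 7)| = |(0 8)(2 7 10)| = 6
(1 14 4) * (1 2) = (1 14 4 2) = [0, 14, 1, 3, 2, 5, 6, 7, 8, 9, 10, 11, 12, 13, 4]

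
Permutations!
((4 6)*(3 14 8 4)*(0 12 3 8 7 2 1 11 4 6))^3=(0 14 1)(2 4 3)(6 8)(7 11 12)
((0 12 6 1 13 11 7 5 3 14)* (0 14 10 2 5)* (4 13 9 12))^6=(14)(0 4 13 11 7)(1 12)(2 3)(5 10)(6 9)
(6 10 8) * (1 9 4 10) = (1 9 4 10 8 6) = [0, 9, 2, 3, 10, 5, 1, 7, 6, 4, 8]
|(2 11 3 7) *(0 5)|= 4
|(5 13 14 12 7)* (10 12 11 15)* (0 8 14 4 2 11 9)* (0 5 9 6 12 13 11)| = |(0 8 14 6 12 7 9 5 11 15 10 13 4 2)| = 14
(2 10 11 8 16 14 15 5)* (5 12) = (2 10 11 8 16 14 15 12 5) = [0, 1, 10, 3, 4, 2, 6, 7, 16, 9, 11, 8, 5, 13, 15, 12, 14]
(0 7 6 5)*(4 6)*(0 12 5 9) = (0 7 4 6 9)(5 12) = [7, 1, 2, 3, 6, 12, 9, 4, 8, 0, 10, 11, 5]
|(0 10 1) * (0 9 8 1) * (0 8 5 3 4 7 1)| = 6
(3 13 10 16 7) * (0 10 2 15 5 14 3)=[10, 1, 15, 13, 4, 14, 6, 0, 8, 9, 16, 11, 12, 2, 3, 5, 7]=(0 10 16 7)(2 15 5 14 3 13)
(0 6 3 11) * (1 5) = (0 6 3 11)(1 5) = [6, 5, 2, 11, 4, 1, 3, 7, 8, 9, 10, 0]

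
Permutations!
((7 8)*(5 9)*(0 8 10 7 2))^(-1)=(0 2 8)(5 9)(7 10)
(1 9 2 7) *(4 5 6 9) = [0, 4, 7, 3, 5, 6, 9, 1, 8, 2] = (1 4 5 6 9 2 7)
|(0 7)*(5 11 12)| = 6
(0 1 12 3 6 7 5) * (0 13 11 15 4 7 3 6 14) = (0 1 12 6 3 14)(4 7 5 13 11 15) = [1, 12, 2, 14, 7, 13, 3, 5, 8, 9, 10, 15, 6, 11, 0, 4]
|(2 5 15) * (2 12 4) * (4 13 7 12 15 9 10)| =|(15)(2 5 9 10 4)(7 12 13)| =15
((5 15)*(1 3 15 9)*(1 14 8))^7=(15)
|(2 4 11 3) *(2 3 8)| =4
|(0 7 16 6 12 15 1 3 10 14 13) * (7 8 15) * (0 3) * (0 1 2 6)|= 8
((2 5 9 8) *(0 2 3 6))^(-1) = ((0 2 5 9 8 3 6))^(-1) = (0 6 3 8 9 5 2)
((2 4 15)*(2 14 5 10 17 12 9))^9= ((2 4 15 14 5 10 17 12 9))^9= (17)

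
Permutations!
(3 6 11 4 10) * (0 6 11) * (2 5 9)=(0 6)(2 5 9)(3 11 4 10)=[6, 1, 5, 11, 10, 9, 0, 7, 8, 2, 3, 4]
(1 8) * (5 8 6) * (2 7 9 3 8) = (1 6 5 2 7 9 3 8) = [0, 6, 7, 8, 4, 2, 5, 9, 1, 3]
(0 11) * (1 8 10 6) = (0 11)(1 8 10 6) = [11, 8, 2, 3, 4, 5, 1, 7, 10, 9, 6, 0]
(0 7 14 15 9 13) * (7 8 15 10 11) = (0 8 15 9 13)(7 14 10 11) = [8, 1, 2, 3, 4, 5, 6, 14, 15, 13, 11, 7, 12, 0, 10, 9]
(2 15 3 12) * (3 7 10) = (2 15 7 10 3 12) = [0, 1, 15, 12, 4, 5, 6, 10, 8, 9, 3, 11, 2, 13, 14, 7]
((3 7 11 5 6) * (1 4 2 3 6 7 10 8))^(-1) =(1 8 10 3 2 4)(5 11 7)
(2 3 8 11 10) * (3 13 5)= [0, 1, 13, 8, 4, 3, 6, 7, 11, 9, 2, 10, 12, 5]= (2 13 5 3 8 11 10)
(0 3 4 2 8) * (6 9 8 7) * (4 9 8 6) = (0 3 9 6 8)(2 7 4) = [3, 1, 7, 9, 2, 5, 8, 4, 0, 6]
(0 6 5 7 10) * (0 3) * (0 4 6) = (3 4 6 5 7 10) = [0, 1, 2, 4, 6, 7, 5, 10, 8, 9, 3]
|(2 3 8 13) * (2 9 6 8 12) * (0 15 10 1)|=|(0 15 10 1)(2 3 12)(6 8 13 9)|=12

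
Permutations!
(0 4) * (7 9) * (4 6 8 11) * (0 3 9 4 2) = (0 6 8 11 2)(3 9 7 4) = [6, 1, 0, 9, 3, 5, 8, 4, 11, 7, 10, 2]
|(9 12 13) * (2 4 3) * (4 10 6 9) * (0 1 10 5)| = |(0 1 10 6 9 12 13 4 3 2 5)| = 11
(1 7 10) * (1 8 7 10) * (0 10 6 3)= [10, 6, 2, 0, 4, 5, 3, 1, 7, 9, 8]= (0 10 8 7 1 6 3)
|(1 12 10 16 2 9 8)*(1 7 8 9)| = 10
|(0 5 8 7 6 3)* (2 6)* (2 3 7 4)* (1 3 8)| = 20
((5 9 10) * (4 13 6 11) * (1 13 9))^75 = ((1 13 6 11 4 9 10 5))^75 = (1 11 10 13 4 5 6 9)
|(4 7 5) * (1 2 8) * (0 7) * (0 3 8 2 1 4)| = 3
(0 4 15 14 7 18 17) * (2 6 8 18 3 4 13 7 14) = (0 13 7 3 4 15 2 6 8 18 17) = [13, 1, 6, 4, 15, 5, 8, 3, 18, 9, 10, 11, 12, 7, 14, 2, 16, 0, 17]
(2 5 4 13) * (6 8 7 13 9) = (2 5 4 9 6 8 7 13) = [0, 1, 5, 3, 9, 4, 8, 13, 7, 6, 10, 11, 12, 2]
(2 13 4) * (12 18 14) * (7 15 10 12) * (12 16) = (2 13 4)(7 15 10 16 12 18 14) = [0, 1, 13, 3, 2, 5, 6, 15, 8, 9, 16, 11, 18, 4, 7, 10, 12, 17, 14]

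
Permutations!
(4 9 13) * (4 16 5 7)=[0, 1, 2, 3, 9, 7, 6, 4, 8, 13, 10, 11, 12, 16, 14, 15, 5]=(4 9 13 16 5 7)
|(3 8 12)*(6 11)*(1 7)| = |(1 7)(3 8 12)(6 11)| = 6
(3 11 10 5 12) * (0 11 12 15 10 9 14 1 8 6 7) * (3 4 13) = [11, 8, 2, 12, 13, 15, 7, 0, 6, 14, 5, 9, 4, 3, 1, 10] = (0 11 9 14 1 8 6 7)(3 12 4 13)(5 15 10)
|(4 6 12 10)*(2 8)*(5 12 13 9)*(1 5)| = |(1 5 12 10 4 6 13 9)(2 8)| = 8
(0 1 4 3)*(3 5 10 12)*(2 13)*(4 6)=(0 1 6 4 5 10 12 3)(2 13)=[1, 6, 13, 0, 5, 10, 4, 7, 8, 9, 12, 11, 3, 2]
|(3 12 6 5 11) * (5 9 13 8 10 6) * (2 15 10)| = 28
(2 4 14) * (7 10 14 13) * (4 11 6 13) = [0, 1, 11, 3, 4, 5, 13, 10, 8, 9, 14, 6, 12, 7, 2] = (2 11 6 13 7 10 14)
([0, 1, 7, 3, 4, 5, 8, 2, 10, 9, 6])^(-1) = (2 7)(6 10 8)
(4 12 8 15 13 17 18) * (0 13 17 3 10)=(0 13 3 10)(4 12 8 15 17 18)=[13, 1, 2, 10, 12, 5, 6, 7, 15, 9, 0, 11, 8, 3, 14, 17, 16, 18, 4]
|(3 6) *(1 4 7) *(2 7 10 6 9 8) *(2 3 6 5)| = 6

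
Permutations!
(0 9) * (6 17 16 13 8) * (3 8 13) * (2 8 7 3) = (0 9)(2 8 6 17 16)(3 7) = [9, 1, 8, 7, 4, 5, 17, 3, 6, 0, 10, 11, 12, 13, 14, 15, 2, 16]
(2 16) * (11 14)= (2 16)(11 14)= [0, 1, 16, 3, 4, 5, 6, 7, 8, 9, 10, 14, 12, 13, 11, 15, 2]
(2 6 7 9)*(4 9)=[0, 1, 6, 3, 9, 5, 7, 4, 8, 2]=(2 6 7 4 9)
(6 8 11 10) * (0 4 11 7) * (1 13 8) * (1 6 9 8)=(0 4 11 10 9 8 7)(1 13)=[4, 13, 2, 3, 11, 5, 6, 0, 7, 8, 9, 10, 12, 1]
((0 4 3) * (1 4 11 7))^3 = (0 1)(3 7)(4 11)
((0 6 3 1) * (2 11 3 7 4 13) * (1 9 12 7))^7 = ((0 6 1)(2 11 3 9 12 7 4 13))^7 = (0 6 1)(2 13 4 7 12 9 3 11)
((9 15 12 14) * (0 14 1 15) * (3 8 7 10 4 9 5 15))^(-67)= (0 1 4 15 7 14 3 9 12 10 5 8)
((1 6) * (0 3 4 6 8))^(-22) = ((0 3 4 6 1 8))^(-22) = (0 4 1)(3 6 8)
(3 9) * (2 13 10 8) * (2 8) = (2 13 10)(3 9) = [0, 1, 13, 9, 4, 5, 6, 7, 8, 3, 2, 11, 12, 10]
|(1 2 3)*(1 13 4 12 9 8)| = 8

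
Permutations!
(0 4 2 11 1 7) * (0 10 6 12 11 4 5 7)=(0 5 7 10 6 12 11 1)(2 4)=[5, 0, 4, 3, 2, 7, 12, 10, 8, 9, 6, 1, 11]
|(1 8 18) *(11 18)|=|(1 8 11 18)|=4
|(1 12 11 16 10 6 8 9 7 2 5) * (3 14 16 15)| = |(1 12 11 15 3 14 16 10 6 8 9 7 2 5)| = 14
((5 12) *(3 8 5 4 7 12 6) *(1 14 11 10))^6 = ((1 14 11 10)(3 8 5 6)(4 7 12))^6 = (1 11)(3 5)(6 8)(10 14)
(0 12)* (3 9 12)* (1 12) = [3, 12, 2, 9, 4, 5, 6, 7, 8, 1, 10, 11, 0] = (0 3 9 1 12)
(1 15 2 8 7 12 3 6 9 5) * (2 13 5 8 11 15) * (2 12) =(1 12 3 6 9 8 7 2 11 15 13 5) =[0, 12, 11, 6, 4, 1, 9, 2, 7, 8, 10, 15, 3, 5, 14, 13]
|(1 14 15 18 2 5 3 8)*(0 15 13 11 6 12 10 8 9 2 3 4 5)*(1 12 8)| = 24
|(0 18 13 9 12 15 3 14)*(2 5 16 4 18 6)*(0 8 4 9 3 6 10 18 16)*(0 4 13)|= |(0 10 18)(2 5 4 16 9 12 15 6)(3 14 8 13)|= 24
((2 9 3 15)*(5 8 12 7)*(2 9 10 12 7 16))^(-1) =((2 10 12 16)(3 15 9)(5 8 7))^(-1) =(2 16 12 10)(3 9 15)(5 7 8)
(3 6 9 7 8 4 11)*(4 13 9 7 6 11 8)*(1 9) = [0, 9, 2, 11, 8, 5, 7, 4, 13, 6, 10, 3, 12, 1] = (1 9 6 7 4 8 13)(3 11)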